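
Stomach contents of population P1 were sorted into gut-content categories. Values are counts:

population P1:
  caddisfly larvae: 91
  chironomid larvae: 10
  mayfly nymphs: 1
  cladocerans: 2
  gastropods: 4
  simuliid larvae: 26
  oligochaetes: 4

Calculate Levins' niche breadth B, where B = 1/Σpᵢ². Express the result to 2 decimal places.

Proportions for population P1 (n=138): 91/138=0.6594, 10/138=0.0725, 1/138=0.0072, 2/138=0.0145, 4/138=0.0290, 26/138=0.1884, 4/138=0.0290
Σpᵢ² = 0.6594² + 0.0725² + 0.0072² + 0.0145² + 0.0290² + 0.1884² + 0.0290² = 0.434808 + 0.005256 + 0.000052 + 0.000210 + 0.000841 + 0.035495 + 0.000841 = 0.477503
B = 1 / 0.477503 = 2.0942

2.09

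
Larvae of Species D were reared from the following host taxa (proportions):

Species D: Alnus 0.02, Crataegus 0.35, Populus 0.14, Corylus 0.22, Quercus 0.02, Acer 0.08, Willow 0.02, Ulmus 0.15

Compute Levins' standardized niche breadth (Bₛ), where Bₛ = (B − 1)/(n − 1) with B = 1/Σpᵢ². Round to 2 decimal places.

Σpᵢ² = 0.02² + 0.35² + 0.14² + 0.22² + 0.02² + 0.08² + 0.02² + 0.15² = 0.0004 + 0.1225 + 0.0196 + 0.0484 + 0.0004 + 0.0064 + 0.0004 + 0.0225 = 0.2206
B = 1 / 0.2206 = 4.5331
Bₛ = (B − 1)/(n − 1) = (4.5331 − 1)/(8 − 1) = 3.5331/7 = 0.5047

0.50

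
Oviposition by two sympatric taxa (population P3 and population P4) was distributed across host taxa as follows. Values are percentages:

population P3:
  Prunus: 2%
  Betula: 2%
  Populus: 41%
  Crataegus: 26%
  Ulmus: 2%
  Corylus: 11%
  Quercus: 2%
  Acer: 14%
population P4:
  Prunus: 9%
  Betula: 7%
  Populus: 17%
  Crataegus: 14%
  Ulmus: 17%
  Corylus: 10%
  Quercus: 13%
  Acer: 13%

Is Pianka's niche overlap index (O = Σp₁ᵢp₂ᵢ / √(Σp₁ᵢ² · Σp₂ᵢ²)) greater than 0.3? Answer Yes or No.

Convert percentages to proportions (divide by 100).
Σ p₁ᵢp₂ᵢ = 0.0018 + 0.0014 + 0.0697 + 0.0364 + 0.0034 + 0.0110 + 0.0026 + 0.0182 = 0.1445
Σp_1ᵢ² = 0.02² + 0.02² + 0.41² + 0.26² + 0.02² + 0.11² + 0.02² + 0.14² = 0.0004 + 0.0004 + 0.1681 + 0.0676 + 0.0004 + 0.0121 + 0.0004 + 0.0196 = 0.2690
Σp_2ᵢ² = 0.09² + 0.07² + 0.17² + 0.14² + 0.17² + 0.10² + 0.13² + 0.13² = 0.0081 + 0.0049 + 0.0289 + 0.0196 + 0.0289 + 0.0100 + 0.0169 + 0.0169 = 0.1342
O = 0.1445 / √(0.2690 × 0.1342) = 0.1445 / 0.19000 = 0.7605
O = 0.7605 > 0.3 → Yes.

Yes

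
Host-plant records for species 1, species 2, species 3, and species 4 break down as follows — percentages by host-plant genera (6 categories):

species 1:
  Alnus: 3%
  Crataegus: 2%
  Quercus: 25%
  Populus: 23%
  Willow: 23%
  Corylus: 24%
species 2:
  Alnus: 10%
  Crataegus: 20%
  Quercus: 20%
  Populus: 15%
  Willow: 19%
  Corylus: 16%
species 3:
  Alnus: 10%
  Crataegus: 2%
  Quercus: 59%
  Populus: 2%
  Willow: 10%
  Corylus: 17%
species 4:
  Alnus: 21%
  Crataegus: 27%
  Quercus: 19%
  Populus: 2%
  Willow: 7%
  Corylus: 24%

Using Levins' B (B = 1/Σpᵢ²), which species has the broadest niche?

species 2

Convert percentages to proportions (divide by 100).
Σp_1ᵢ² = 0.03² + 0.02² + 0.25² + 0.23² + 0.23² + 0.24² = 0.0009 + 0.0004 + 0.0625 + 0.0529 + 0.0529 + 0.0576 = 0.2272
B_1 = 1 / 0.2272 = 4.4014
Σp_2ᵢ² = 0.10² + 0.20² + 0.20² + 0.15² + 0.19² + 0.16² = 0.0100 + 0.0400 + 0.0400 + 0.0225 + 0.0361 + 0.0256 = 0.1742
B_2 = 1 / 0.1742 = 5.7405
Σp_3ᵢ² = 0.10² + 0.02² + 0.59² + 0.02² + 0.10² + 0.17² = 0.0100 + 0.0004 + 0.3481 + 0.0004 + 0.0100 + 0.0289 = 0.3978
B_3 = 1 / 0.3978 = 2.5138
Σp_4ᵢ² = 0.21² + 0.27² + 0.19² + 0.02² + 0.07² + 0.24² = 0.0441 + 0.0729 + 0.0361 + 0.0004 + 0.0049 + 0.0576 = 0.2160
B_4 = 1 / 0.2160 = 4.6296
Highest B → broadest niche (most generalist): species 2 (B = 5.74).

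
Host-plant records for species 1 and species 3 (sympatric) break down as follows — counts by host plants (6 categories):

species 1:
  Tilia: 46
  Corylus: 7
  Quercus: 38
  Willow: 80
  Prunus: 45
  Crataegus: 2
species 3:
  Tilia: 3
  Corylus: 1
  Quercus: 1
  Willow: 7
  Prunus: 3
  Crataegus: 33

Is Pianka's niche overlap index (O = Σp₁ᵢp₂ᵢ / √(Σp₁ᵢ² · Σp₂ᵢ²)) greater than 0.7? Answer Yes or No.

No

Proportions for species 1 (n=218): 46/218=0.2110, 7/218=0.0321, 38/218=0.1743, 80/218=0.3670, 45/218=0.2064, 2/218=0.0092
Proportions for species 3 (n=48): 3/48=0.0625, 1/48=0.0208, 1/48=0.0208, 7/48=0.1458, 3/48=0.0625, 33/48=0.6875
Σ p₁ᵢp₂ᵢ = 0.013188 + 0.000668 + 0.003625 + 0.053509 + 0.012900 + 0.006325 = 0.090215
Σp_1ᵢ² = 0.2110² + 0.0321² + 0.1743² + 0.3670² + 0.2064² + 0.0092² = 0.044521 + 0.001030 + 0.030380 + 0.134689 + 0.042601 + 0.000085 = 0.253306
Σp_2ᵢ² = 0.0625² + 0.0208² + 0.0208² + 0.1458² + 0.0625² + 0.6875² = 0.003906 + 0.000433 + 0.000433 + 0.021258 + 0.003906 + 0.472656 = 0.502592
O = 0.090215 / √(0.253306 × 0.502592) = 0.090215 / 0.3568047 = 0.2528
O = 0.2528 < 0.7 → No.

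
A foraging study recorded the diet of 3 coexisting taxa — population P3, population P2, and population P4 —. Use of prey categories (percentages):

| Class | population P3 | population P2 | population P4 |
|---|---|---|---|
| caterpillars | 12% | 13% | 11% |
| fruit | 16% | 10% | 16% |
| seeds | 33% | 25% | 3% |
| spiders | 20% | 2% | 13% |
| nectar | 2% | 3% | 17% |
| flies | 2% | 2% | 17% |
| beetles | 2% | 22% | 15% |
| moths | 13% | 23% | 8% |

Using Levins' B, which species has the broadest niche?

population P4

Convert percentages to proportions (divide by 100).
Σp_P3ᵢ² = 0.12² + 0.16² + 0.33² + 0.20² + 0.02² + 0.02² + 0.02² + 0.13² = 0.0144 + 0.0256 + 0.1089 + 0.0400 + 0.0004 + 0.0004 + 0.0004 + 0.0169 = 0.2070
B_P3 = 1 / 0.2070 = 4.8309
Σp_P2ᵢ² = 0.13² + 0.10² + 0.25² + 0.02² + 0.03² + 0.02² + 0.22² + 0.23² = 0.0169 + 0.0100 + 0.0625 + 0.0004 + 0.0009 + 0.0004 + 0.0484 + 0.0529 = 0.1924
B_P2 = 1 / 0.1924 = 5.1975
Σp_P4ᵢ² = 0.11² + 0.16² + 0.03² + 0.13² + 0.17² + 0.17² + 0.15² + 0.08² = 0.0121 + 0.0256 + 0.0009 + 0.0169 + 0.0289 + 0.0289 + 0.0225 + 0.0064 = 0.1422
B_P4 = 1 / 0.1422 = 7.0323
Highest B → broadest niche (most generalist): population P4 (B = 7.03).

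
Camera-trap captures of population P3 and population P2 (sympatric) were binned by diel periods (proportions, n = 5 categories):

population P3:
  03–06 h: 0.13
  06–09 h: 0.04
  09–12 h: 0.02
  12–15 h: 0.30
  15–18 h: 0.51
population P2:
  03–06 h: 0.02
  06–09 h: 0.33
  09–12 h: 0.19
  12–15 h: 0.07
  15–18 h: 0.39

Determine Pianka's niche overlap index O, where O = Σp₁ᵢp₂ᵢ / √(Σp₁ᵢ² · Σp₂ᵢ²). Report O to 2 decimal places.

Σ p₁ᵢp₂ᵢ = 0.0026 + 0.0132 + 0.0038 + 0.0210 + 0.1989 = 0.2395
Σp_1ᵢ² = 0.13² + 0.04² + 0.02² + 0.30² + 0.51² = 0.0169 + 0.0016 + 0.0004 + 0.0900 + 0.2601 = 0.3690
Σp_2ᵢ² = 0.02² + 0.33² + 0.19² + 0.07² + 0.39² = 0.0004 + 0.1089 + 0.0361 + 0.0049 + 0.1521 = 0.3024
O = 0.2395 / √(0.3690 × 0.3024) = 0.2395 / 0.33404 = 0.7170

0.72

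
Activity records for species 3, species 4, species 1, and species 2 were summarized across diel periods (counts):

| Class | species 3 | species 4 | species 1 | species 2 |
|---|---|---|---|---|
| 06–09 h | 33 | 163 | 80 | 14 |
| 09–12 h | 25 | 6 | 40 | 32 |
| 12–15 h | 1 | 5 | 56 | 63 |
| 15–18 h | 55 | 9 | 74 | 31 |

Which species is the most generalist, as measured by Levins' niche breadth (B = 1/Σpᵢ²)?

Proportions for species 3 (n=114): 33/114=0.2895, 25/114=0.2193, 1/114=0.0088, 55/114=0.4825
Proportions for species 4 (n=183): 163/183=0.8907, 6/183=0.0328, 5/183=0.0273, 9/183=0.0492
Proportions for species 1 (n=250): 80/250=0.3200, 40/250=0.1600, 56/250=0.2240, 74/250=0.2960
Proportions for species 2 (n=140): 14/140=0.1000, 32/140=0.2286, 63/140=0.4500, 31/140=0.2214
Σp_3ᵢ² = 0.2895² + 0.2193² + 0.0088² + 0.4825² = 0.083810 + 0.048092 + 0.000077 + 0.232806 = 0.364785
B_3 = 1 / 0.364785 = 2.7413
Σp_4ᵢ² = 0.8907² + 0.0328² + 0.0273² + 0.0492² = 0.793346 + 0.001076 + 0.000745 + 0.002421 = 0.797588
B_4 = 1 / 0.797588 = 1.2538
Σp_1ᵢ² = 0.3200² + 0.1600² + 0.2240² + 0.2960² = 0.102400 + 0.025600 + 0.050176 + 0.087616 = 0.265792
B_1 = 1 / 0.265792 = 3.7623
Σp_2ᵢ² = 0.1000² + 0.2286² + 0.4500² + 0.2214² = 0.010000 + 0.052258 + 0.202500 + 0.049018 = 0.313776
B_2 = 1 / 0.313776 = 3.1870
Highest B → broadest niche (most generalist): species 1 (B = 3.76).

species 1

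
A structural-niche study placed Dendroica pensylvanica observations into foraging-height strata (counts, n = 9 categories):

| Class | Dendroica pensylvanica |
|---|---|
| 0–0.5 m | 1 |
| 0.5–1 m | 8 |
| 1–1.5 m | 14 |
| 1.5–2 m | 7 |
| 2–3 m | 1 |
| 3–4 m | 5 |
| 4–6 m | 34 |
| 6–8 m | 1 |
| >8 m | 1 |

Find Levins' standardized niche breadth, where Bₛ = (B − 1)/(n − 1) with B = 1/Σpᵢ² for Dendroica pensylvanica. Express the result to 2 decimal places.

Proportions for Dendroica pensylvanica (n=72): 1/72=0.0139, 8/72=0.1111, 14/72=0.1944, 7/72=0.0972, 1/72=0.0139, 5/72=0.0694, 34/72=0.4722, 1/72=0.0139, 1/72=0.0139
Σpᵢ² = 0.0139² + 0.1111² + 0.1944² + 0.0972² + 0.0139² + 0.0694² + 0.4722² + 0.0139² + 0.0139² = 0.000193 + 0.012343 + 0.037791 + 0.009448 + 0.000193 + 0.004816 + 0.222973 + 0.000193 + 0.000193 = 0.288143
B = 1 / 0.288143 = 3.4705
Bₛ = (B − 1)/(n − 1) = (3.4705 − 1)/(9 − 1) = 2.4705/8 = 0.3088

0.31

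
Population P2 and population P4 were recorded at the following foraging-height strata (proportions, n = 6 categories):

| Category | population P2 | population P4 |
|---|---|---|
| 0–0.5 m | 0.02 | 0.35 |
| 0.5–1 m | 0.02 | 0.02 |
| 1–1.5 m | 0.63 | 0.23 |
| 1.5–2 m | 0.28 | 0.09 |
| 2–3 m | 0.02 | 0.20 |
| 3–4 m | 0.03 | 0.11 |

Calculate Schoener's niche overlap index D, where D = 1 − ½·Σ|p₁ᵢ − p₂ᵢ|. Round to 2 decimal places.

0.41

Σ|p₁ᵢ − p₂ᵢ| = 0.33 + 0.00 + 0.40 + 0.19 + 0.18 + 0.08 = 1.18
D = 1 − ½ × 1.18 = 1 − 0.590 = 0.4100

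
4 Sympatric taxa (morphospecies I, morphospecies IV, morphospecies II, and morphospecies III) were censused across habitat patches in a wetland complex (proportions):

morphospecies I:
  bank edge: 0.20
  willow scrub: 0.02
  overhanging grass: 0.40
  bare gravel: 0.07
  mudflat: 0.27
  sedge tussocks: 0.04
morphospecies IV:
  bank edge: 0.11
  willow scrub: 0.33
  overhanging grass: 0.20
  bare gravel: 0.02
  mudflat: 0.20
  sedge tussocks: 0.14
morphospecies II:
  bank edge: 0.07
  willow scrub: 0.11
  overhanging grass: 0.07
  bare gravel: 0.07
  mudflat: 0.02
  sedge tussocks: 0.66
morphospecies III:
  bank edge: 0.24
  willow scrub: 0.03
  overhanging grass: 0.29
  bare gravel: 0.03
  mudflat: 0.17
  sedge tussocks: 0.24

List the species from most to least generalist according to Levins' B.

Σp_Iᵢ² = 0.20² + 0.02² + 0.40² + 0.07² + 0.27² + 0.04² = 0.0400 + 0.0004 + 0.1600 + 0.0049 + 0.0729 + 0.0016 = 0.2798
B_I = 1 / 0.2798 = 3.5740
Σp_IVᵢ² = 0.11² + 0.33² + 0.20² + 0.02² + 0.20² + 0.14² = 0.0121 + 0.1089 + 0.0400 + 0.0004 + 0.0400 + 0.0196 = 0.2210
B_IV = 1 / 0.2210 = 4.5249
Σp_IIᵢ² = 0.07² + 0.11² + 0.07² + 0.07² + 0.02² + 0.66² = 0.0049 + 0.0121 + 0.0049 + 0.0049 + 0.0004 + 0.4356 = 0.4628
B_II = 1 / 0.4628 = 2.1608
Σp_IIIᵢ² = 0.24² + 0.03² + 0.29² + 0.03² + 0.17² + 0.24² = 0.0576 + 0.0009 + 0.0841 + 0.0009 + 0.0289 + 0.0576 = 0.2300
B_III = 1 / 0.2300 = 4.3478
Ranking by B (broadest → narrowest): morphospecies IV (4.52) > morphospecies III (4.35) > morphospecies I (3.57) > morphospecies II (2.16)

morphospecies IV > morphospecies III > morphospecies I > morphospecies II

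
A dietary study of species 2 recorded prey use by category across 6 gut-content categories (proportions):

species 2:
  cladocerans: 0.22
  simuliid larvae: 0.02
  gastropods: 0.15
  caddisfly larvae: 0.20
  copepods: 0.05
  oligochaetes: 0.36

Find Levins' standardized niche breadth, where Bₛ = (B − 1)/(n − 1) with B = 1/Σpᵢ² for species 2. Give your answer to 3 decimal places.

0.622

Σpᵢ² = 0.22² + 0.02² + 0.15² + 0.20² + 0.05² + 0.36² = 0.0484 + 0.0004 + 0.0225 + 0.0400 + 0.0025 + 0.1296 = 0.2434
B = 1 / 0.2434 = 4.10846
Bₛ = (B − 1)/(n − 1) = (4.10846 − 1)/(6 − 1) = 3.10846/5 = 0.62169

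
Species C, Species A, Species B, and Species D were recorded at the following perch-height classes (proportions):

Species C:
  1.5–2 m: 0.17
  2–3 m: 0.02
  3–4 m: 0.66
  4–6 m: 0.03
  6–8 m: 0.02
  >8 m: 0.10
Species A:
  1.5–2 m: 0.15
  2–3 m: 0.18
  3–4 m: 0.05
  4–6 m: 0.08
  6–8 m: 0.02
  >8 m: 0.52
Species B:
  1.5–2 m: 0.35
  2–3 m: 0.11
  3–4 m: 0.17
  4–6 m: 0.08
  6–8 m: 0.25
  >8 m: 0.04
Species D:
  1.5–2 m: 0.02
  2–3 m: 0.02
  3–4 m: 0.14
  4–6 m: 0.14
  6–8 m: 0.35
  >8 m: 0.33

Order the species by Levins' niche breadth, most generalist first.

Species B > Species D > Species A > Species C

Σp_Cᵢ² = 0.17² + 0.02² + 0.66² + 0.03² + 0.02² + 0.10² = 0.0289 + 0.0004 + 0.4356 + 0.0009 + 0.0004 + 0.0100 = 0.4762
B_C = 1 / 0.4762 = 2.1000
Σp_Aᵢ² = 0.15² + 0.18² + 0.05² + 0.08² + 0.02² + 0.52² = 0.0225 + 0.0324 + 0.0025 + 0.0064 + 0.0004 + 0.2704 = 0.3346
B_A = 1 / 0.3346 = 2.9886
Σp_Bᵢ² = 0.35² + 0.11² + 0.17² + 0.08² + 0.25² + 0.04² = 0.1225 + 0.0121 + 0.0289 + 0.0064 + 0.0625 + 0.0016 = 0.2340
B_B = 1 / 0.2340 = 4.2735
Σp_Dᵢ² = 0.02² + 0.02² + 0.14² + 0.14² + 0.35² + 0.33² = 0.0004 + 0.0004 + 0.0196 + 0.0196 + 0.1225 + 0.1089 = 0.2714
B_D = 1 / 0.2714 = 3.6846
Ranking by B (broadest → narrowest): Species B (4.27) > Species D (3.68) > Species A (2.99) > Species C (2.10)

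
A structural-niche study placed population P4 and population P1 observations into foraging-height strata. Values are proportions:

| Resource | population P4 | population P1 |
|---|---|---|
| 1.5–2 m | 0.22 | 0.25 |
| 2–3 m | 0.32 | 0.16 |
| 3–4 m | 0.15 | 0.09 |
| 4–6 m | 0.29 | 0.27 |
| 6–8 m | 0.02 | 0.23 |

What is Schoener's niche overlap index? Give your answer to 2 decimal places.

0.76

Σ|p₁ᵢ − p₂ᵢ| = 0.03 + 0.16 + 0.06 + 0.02 + 0.21 = 0.48
D = 1 − ½ × 0.48 = 1 − 0.240 = 0.7600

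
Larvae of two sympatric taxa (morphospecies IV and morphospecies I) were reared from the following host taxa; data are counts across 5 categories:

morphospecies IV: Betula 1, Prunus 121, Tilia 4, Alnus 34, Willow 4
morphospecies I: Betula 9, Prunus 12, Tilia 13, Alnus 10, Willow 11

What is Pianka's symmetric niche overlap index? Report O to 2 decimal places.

Proportions for morphospecies IV (n=164): 1/164=0.0061, 121/164=0.7378, 4/164=0.0244, 34/164=0.2073, 4/164=0.0244
Proportions for morphospecies I (n=55): 9/55=0.1636, 12/55=0.2182, 13/55=0.2364, 10/55=0.1818, 11/55=0.2000
Σ p₁ᵢp₂ᵢ = 0.000998 + 0.160988 + 0.005768 + 0.037687 + 0.004880 = 0.210321
Σp_1ᵢ² = 0.0061² + 0.7378² + 0.0244² + 0.2073² + 0.0244² = 0.000037 + 0.544349 + 0.000595 + 0.042973 + 0.000595 = 0.588549
Σp_2ᵢ² = 0.1636² + 0.2182² + 0.2364² + 0.1818² + 0.2000² = 0.026765 + 0.047611 + 0.055885 + 0.033051 + 0.040000 = 0.203312
O = 0.210321 / √(0.588549 × 0.203312) = 0.210321 / 0.3459177 = 0.6080

0.61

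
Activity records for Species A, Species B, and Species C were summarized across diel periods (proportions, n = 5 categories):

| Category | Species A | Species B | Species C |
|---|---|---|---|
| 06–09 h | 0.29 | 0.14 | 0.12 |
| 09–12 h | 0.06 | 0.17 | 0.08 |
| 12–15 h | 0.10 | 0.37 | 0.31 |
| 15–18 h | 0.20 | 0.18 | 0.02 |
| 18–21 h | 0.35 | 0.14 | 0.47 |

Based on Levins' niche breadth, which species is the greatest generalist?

Σp_Aᵢ² = 0.29² + 0.06² + 0.10² + 0.20² + 0.35² = 0.0841 + 0.0036 + 0.0100 + 0.0400 + 0.1225 = 0.2602
B_A = 1 / 0.2602 = 3.8432
Σp_Bᵢ² = 0.14² + 0.17² + 0.37² + 0.18² + 0.14² = 0.0196 + 0.0289 + 0.1369 + 0.0324 + 0.0196 = 0.2374
B_B = 1 / 0.2374 = 4.2123
Σp_Cᵢ² = 0.12² + 0.08² + 0.31² + 0.02² + 0.47² = 0.0144 + 0.0064 + 0.0961 + 0.0004 + 0.2209 = 0.3382
B_C = 1 / 0.3382 = 2.9568
Highest B → broadest niche (most generalist): Species B (B = 4.21).

Species B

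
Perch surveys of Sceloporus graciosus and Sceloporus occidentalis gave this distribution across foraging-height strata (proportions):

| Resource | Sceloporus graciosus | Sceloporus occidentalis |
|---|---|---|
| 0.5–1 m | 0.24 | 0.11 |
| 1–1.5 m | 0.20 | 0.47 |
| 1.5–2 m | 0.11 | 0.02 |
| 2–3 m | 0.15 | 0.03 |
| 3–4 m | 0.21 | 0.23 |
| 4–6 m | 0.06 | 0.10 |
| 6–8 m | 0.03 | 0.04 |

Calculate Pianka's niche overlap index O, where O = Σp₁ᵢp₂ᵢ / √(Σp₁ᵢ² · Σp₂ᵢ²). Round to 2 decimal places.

0.79

Σ p₁ᵢp₂ᵢ = 0.0264 + 0.0940 + 0.0022 + 0.0045 + 0.0483 + 0.0060 + 0.0012 = 0.1826
Σp_1ᵢ² = 0.24² + 0.20² + 0.11² + 0.15² + 0.21² + 0.06² + 0.03² = 0.0576 + 0.0400 + 0.0121 + 0.0225 + 0.0441 + 0.0036 + 0.0009 = 0.1808
Σp_2ᵢ² = 0.11² + 0.47² + 0.02² + 0.03² + 0.23² + 0.10² + 0.04² = 0.0121 + 0.2209 + 0.0004 + 0.0009 + 0.0529 + 0.0100 + 0.0016 = 0.2988
O = 0.1826 / √(0.1808 × 0.2988) = 0.1826 / 0.23243 = 0.7856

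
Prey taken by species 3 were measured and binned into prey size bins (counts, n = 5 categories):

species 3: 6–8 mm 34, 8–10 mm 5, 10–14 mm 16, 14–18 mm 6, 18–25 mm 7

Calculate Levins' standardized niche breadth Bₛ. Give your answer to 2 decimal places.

0.51

Proportions for species 3 (n=68): 34/68=0.5000, 5/68=0.0735, 16/68=0.2353, 6/68=0.0882, 7/68=0.1029
Σpᵢ² = 0.5000² + 0.0735² + 0.2353² + 0.0882² + 0.1029² = 0.250000 + 0.005402 + 0.055366 + 0.007779 + 0.010588 = 0.329135
B = 1 / 0.329135 = 3.0383
Bₛ = (B − 1)/(n − 1) = (3.0383 − 1)/(5 − 1) = 2.0383/4 = 0.5096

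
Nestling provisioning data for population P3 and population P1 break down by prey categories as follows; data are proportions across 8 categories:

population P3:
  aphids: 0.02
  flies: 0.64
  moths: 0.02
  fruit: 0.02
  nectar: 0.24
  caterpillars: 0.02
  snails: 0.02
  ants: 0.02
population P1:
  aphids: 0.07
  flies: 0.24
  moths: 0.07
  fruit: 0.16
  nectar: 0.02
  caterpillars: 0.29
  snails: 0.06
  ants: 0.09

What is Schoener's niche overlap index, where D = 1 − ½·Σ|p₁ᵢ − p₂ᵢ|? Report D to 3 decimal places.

0.380

Σ|p₁ᵢ − p₂ᵢ| = 0.05 + 0.40 + 0.05 + 0.14 + 0.22 + 0.27 + 0.04 + 0.07 = 1.24
D = 1 − ½ × 1.24 = 1 − 0.620 = 0.38000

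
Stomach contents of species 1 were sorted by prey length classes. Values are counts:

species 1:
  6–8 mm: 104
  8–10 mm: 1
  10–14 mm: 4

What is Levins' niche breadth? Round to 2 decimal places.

1.10

Proportions for species 1 (n=109): 104/109=0.9541, 1/109=0.0092, 4/109=0.0367
Σpᵢ² = 0.9541² + 0.0092² + 0.0367² = 0.910307 + 0.000085 + 0.001347 = 0.911739
B = 1 / 0.911739 = 1.0968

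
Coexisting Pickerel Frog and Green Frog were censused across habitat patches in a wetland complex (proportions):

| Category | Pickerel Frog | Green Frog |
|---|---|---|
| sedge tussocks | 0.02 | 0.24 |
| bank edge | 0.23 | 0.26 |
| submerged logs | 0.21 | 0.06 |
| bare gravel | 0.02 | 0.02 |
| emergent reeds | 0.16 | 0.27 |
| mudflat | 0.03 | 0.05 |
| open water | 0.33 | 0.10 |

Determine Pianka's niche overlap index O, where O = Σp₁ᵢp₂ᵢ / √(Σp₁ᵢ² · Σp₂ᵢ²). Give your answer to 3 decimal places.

0.694

Σ p₁ᵢp₂ᵢ = 0.0048 + 0.0598 + 0.0126 + 0.0004 + 0.0432 + 0.0015 + 0.0330 = 0.1553
Σp_1ᵢ² = 0.02² + 0.23² + 0.21² + 0.02² + 0.16² + 0.03² + 0.33² = 0.0004 + 0.0529 + 0.0441 + 0.0004 + 0.0256 + 0.0009 + 0.1089 = 0.2332
Σp_2ᵢ² = 0.24² + 0.26² + 0.06² + 0.02² + 0.27² + 0.05² + 0.10² = 0.0576 + 0.0676 + 0.0036 + 0.0004 + 0.0729 + 0.0025 + 0.0100 = 0.2146
O = 0.1553 / √(0.2332 × 0.2146) = 0.1553 / 0.223707 = 0.69421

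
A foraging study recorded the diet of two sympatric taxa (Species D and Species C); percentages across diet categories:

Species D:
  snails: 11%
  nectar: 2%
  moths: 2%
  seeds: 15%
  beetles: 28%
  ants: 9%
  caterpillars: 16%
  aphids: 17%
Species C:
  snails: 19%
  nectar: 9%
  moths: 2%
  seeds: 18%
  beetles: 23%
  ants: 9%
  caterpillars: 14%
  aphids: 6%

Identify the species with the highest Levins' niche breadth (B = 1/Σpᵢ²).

Convert percentages to proportions (divide by 100).
Σp_Dᵢ² = 0.11² + 0.02² + 0.02² + 0.15² + 0.28² + 0.09² + 0.16² + 0.17² = 0.0121 + 0.0004 + 0.0004 + 0.0225 + 0.0784 + 0.0081 + 0.0256 + 0.0289 = 0.1764
B_D = 1 / 0.1764 = 5.6689
Σp_Cᵢ² = 0.19² + 0.09² + 0.02² + 0.18² + 0.23² + 0.09² + 0.14² + 0.06² = 0.0361 + 0.0081 + 0.0004 + 0.0324 + 0.0529 + 0.0081 + 0.0196 + 0.0036 = 0.1612
B_C = 1 / 0.1612 = 6.2035
Highest B → broadest niche (most generalist): Species C (B = 6.20).

Species C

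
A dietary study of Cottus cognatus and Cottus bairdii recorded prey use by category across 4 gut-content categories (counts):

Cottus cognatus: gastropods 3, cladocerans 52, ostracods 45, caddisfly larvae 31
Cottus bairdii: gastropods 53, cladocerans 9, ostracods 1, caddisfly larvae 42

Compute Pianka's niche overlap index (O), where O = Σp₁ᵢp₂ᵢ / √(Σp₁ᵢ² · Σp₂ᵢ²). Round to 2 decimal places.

Proportions for Cottus cognatus (n=131): 3/131=0.0229, 52/131=0.3969, 45/131=0.3435, 31/131=0.2366
Proportions for Cottus bairdii (n=105): 53/105=0.5048, 9/105=0.0857, 1/105=0.0095, 42/105=0.4000
Σ p₁ᵢp₂ᵢ = 0.011560 + 0.034014 + 0.003263 + 0.094640 = 0.143477
Σp_1ᵢ² = 0.0229² + 0.3969² + 0.3435² + 0.2366² = 0.000524 + 0.157530 + 0.117992 + 0.055980 = 0.332026
Σp_2ᵢ² = 0.5048² + 0.0857² + 0.0095² + 0.4000² = 0.254823 + 0.007344 + 0.000090 + 0.160000 = 0.422257
O = 0.143477 / √(0.332026 × 0.422257) = 0.143477 / 0.3744333 = 0.3832

0.38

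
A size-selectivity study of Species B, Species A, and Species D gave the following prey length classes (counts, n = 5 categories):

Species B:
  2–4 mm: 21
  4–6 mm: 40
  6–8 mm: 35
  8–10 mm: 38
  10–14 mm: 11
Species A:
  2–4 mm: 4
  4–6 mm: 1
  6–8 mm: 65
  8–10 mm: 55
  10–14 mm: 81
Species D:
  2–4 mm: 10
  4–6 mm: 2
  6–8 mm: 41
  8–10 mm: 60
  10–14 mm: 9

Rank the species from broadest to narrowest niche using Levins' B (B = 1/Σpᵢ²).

Species B > Species A > Species D

Proportions for Species B (n=145): 21/145=0.1448, 40/145=0.2759, 35/145=0.2414, 38/145=0.2621, 11/145=0.0759
Proportions for Species A (n=206): 4/206=0.0194, 1/206=0.0049, 65/206=0.3155, 55/206=0.2670, 81/206=0.3932
Proportions for Species D (n=122): 10/122=0.0820, 2/122=0.0164, 41/122=0.3361, 60/122=0.4918, 9/122=0.0738
Σp_Bᵢ² = 0.1448² + 0.2759² + 0.2414² + 0.2621² + 0.0759² = 0.020967 + 0.076121 + 0.058274 + 0.068696 + 0.005761 = 0.229819
B_B = 1 / 0.229819 = 4.3513
Σp_Aᵢ² = 0.0194² + 0.0049² + 0.3155² + 0.2670² + 0.3932² = 0.000376 + 0.000024 + 0.099540 + 0.071289 + 0.154606 = 0.325835
B_A = 1 / 0.325835 = 3.0690
Σp_Dᵢ² = 0.0820² + 0.0164² + 0.3361² + 0.4918² + 0.0738² = 0.006724 + 0.000269 + 0.112963 + 0.241867 + 0.005446 = 0.367269
B_D = 1 / 0.367269 = 2.7228
Ranking by B (broadest → narrowest): Species B (4.35) > Species A (3.07) > Species D (2.72)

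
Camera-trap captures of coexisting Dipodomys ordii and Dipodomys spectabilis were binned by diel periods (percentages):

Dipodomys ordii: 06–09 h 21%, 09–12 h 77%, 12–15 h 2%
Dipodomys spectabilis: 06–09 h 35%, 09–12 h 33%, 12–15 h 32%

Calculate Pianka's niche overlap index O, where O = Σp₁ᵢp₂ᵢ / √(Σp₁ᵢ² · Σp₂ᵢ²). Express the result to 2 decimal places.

0.72

Convert percentages to proportions (divide by 100).
Σ p₁ᵢp₂ᵢ = 0.0735 + 0.2541 + 0.0064 = 0.3340
Σp_1ᵢ² = 0.21² + 0.77² + 0.02² = 0.0441 + 0.5929 + 0.0004 = 0.6374
Σp_2ᵢ² = 0.35² + 0.33² + 0.32² = 0.1225 + 0.1089 + 0.1024 = 0.3338
O = 0.3340 / √(0.6374 × 0.3338) = 0.3340 / 0.46126 = 0.7241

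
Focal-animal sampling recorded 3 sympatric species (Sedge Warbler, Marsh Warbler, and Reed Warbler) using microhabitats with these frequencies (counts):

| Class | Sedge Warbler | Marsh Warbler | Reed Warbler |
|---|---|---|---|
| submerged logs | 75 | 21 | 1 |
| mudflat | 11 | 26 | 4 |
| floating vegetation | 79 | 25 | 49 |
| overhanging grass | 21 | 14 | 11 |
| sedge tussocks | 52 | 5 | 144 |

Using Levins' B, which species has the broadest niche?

Marsh Warbler

Proportions for Sedge Warbler (n=238): 75/238=0.3151, 11/238=0.0462, 79/238=0.3319, 21/238=0.0882, 52/238=0.2185
Proportions for Marsh Warbler (n=91): 21/91=0.2308, 26/91=0.2857, 25/91=0.2747, 14/91=0.1538, 5/91=0.0549
Proportions for Reed Warbler (n=209): 1/209=0.0048, 4/209=0.0191, 49/209=0.2344, 11/209=0.0526, 144/209=0.6890
Σp_Sedgᵢ² = 0.3151² + 0.0462² + 0.3319² + 0.0882² + 0.2185² = 0.099288 + 0.002134 + 0.110158 + 0.007779 + 0.047742 = 0.267101
B_Sedg = 1 / 0.267101 = 3.7439
Σp_Marsᵢ² = 0.2308² + 0.2857² + 0.2747² + 0.1538² + 0.0549² = 0.053269 + 0.081624 + 0.075460 + 0.023654 + 0.003014 = 0.237021
B_Mars = 1 / 0.237021 = 4.2190
Σp_Reedᵢ² = 0.0048² + 0.0191² + 0.2344² + 0.0526² + 0.6890² = 0.000023 + 0.000365 + 0.054943 + 0.002767 + 0.474721 = 0.532819
B_Reed = 1 / 0.532819 = 1.8768
Highest B → broadest niche (most generalist): Marsh Warbler (B = 4.22).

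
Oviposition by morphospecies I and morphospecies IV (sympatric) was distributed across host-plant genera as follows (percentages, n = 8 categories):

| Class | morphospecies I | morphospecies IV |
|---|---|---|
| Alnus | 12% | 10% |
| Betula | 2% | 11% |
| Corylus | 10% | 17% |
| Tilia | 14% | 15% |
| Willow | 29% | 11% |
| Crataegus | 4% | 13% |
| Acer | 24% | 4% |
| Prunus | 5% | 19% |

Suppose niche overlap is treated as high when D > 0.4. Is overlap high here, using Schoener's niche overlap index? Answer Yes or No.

Yes

Convert percentages to proportions (divide by 100).
Σ|p₁ᵢ − p₂ᵢ| = 0.02 + 0.09 + 0.07 + 0.01 + 0.18 + 0.09 + 0.20 + 0.14 = 0.80
D = 1 − ½ × 0.80 = 1 − 0.400 = 0.6000
D = 0.6000 > 0.4 → Yes.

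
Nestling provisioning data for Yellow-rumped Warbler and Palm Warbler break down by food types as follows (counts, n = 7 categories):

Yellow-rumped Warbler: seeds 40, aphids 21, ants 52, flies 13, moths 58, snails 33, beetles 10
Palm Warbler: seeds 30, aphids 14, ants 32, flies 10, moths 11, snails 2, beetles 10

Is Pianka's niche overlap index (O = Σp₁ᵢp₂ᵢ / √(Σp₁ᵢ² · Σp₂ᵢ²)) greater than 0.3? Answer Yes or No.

Proportions for Yellow-rumped Warbler (n=227): 40/227=0.1762, 21/227=0.0925, 52/227=0.2291, 13/227=0.0573, 58/227=0.2555, 33/227=0.1454, 10/227=0.0441
Proportions for Palm Warbler (n=109): 30/109=0.2752, 14/109=0.1284, 32/109=0.2936, 10/109=0.0917, 11/109=0.1009, 2/109=0.0183, 10/109=0.0917
Σ p₁ᵢp₂ᵢ = 0.048490 + 0.011877 + 0.067264 + 0.005254 + 0.025780 + 0.002661 + 0.004044 = 0.165370
Σp_1ᵢ² = 0.1762² + 0.0925² + 0.2291² + 0.0573² + 0.2555² + 0.1454² + 0.0441² = 0.031046 + 0.008556 + 0.052487 + 0.003283 + 0.065280 + 0.021141 + 0.001945 = 0.183738
Σp_2ᵢ² = 0.2752² + 0.1284² + 0.2936² + 0.0917² + 0.1009² + 0.0183² + 0.0917² = 0.075735 + 0.016487 + 0.086201 + 0.008409 + 0.010181 + 0.000335 + 0.008409 = 0.205757
O = 0.165370 / √(0.183738 × 0.205757) = 0.165370 / 0.1944361 = 0.8505
O = 0.8505 > 0.3 → Yes.

Yes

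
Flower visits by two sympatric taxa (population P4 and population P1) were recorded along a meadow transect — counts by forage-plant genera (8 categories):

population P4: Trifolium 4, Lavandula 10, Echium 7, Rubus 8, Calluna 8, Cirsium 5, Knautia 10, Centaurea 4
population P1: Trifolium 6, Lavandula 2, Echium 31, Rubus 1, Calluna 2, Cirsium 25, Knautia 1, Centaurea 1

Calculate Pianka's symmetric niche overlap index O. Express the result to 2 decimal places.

0.50

Proportions for population P4 (n=56): 4/56=0.0714, 10/56=0.1786, 7/56=0.1250, 8/56=0.1429, 8/56=0.1429, 5/56=0.0893, 10/56=0.1786, 4/56=0.0714
Proportions for population P1 (n=69): 6/69=0.0870, 2/69=0.0290, 31/69=0.4493, 1/69=0.0145, 2/69=0.0290, 25/69=0.3623, 1/69=0.0145, 1/69=0.0145
Σ p₁ᵢp₂ᵢ = 0.006212 + 0.005179 + 0.056163 + 0.002072 + 0.004144 + 0.032353 + 0.002590 + 0.001035 = 0.109748
Σp_1ᵢ² = 0.0714² + 0.1786² + 0.1250² + 0.1429² + 0.1429² + 0.0893² + 0.1786² + 0.0714² = 0.005098 + 0.031898 + 0.015625 + 0.020420 + 0.020420 + 0.007974 + 0.031898 + 0.005098 = 0.138431
Σp_2ᵢ² = 0.0870² + 0.0290² + 0.4493² + 0.0145² + 0.0290² + 0.3623² + 0.0145² + 0.0145² = 0.007569 + 0.000841 + 0.201870 + 0.000210 + 0.000841 + 0.131261 + 0.000210 + 0.000210 = 0.343012
O = 0.109748 / √(0.138431 × 0.343012) = 0.109748 / 0.2179071 = 0.5036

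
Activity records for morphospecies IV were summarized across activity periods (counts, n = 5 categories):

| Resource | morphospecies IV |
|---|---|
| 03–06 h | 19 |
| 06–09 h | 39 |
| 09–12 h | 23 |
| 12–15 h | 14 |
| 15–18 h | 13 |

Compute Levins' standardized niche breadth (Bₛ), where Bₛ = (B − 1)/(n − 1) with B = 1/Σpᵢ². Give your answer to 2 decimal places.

Proportions for morphospecies IV (n=108): 19/108=0.1759, 39/108=0.3611, 23/108=0.2130, 14/108=0.1296, 13/108=0.1204
Σpᵢ² = 0.1759² + 0.3611² + 0.2130² + 0.1296² + 0.1204² = 0.030941 + 0.130393 + 0.045369 + 0.016796 + 0.014496 = 0.237995
B = 1 / 0.237995 = 4.2018
Bₛ = (B − 1)/(n − 1) = (4.2018 − 1)/(5 − 1) = 3.2018/4 = 0.8005

0.80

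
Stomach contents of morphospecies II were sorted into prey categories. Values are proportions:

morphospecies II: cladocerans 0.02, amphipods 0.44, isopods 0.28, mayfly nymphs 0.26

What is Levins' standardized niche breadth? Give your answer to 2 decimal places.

Σpᵢ² = 0.02² + 0.44² + 0.28² + 0.26² = 0.0004 + 0.1936 + 0.0784 + 0.0676 = 0.3400
B = 1 / 0.3400 = 2.9412
Bₛ = (B − 1)/(n − 1) = (2.9412 − 1)/(4 − 1) = 1.9412/3 = 0.6471

0.65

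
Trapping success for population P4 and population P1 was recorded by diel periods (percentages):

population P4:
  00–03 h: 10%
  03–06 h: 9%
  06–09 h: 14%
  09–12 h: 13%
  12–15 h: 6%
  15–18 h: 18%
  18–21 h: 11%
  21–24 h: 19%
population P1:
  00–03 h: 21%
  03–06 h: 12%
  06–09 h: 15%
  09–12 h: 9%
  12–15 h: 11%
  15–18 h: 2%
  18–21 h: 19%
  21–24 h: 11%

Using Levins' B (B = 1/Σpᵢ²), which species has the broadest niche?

Convert percentages to proportions (divide by 100).
Σp_P4ᵢ² = 0.10² + 0.09² + 0.14² + 0.13² + 0.06² + 0.18² + 0.11² + 0.19² = 0.0100 + 0.0081 + 0.0196 + 0.0169 + 0.0036 + 0.0324 + 0.0121 + 0.0361 = 0.1388
B_P4 = 1 / 0.1388 = 7.2046
Σp_P1ᵢ² = 0.21² + 0.12² + 0.15² + 0.09² + 0.11² + 0.02² + 0.19² + 0.11² = 0.0441 + 0.0144 + 0.0225 + 0.0081 + 0.0121 + 0.0004 + 0.0361 + 0.0121 = 0.1498
B_P1 = 1 / 0.1498 = 6.6756
Highest B → broadest niche (most generalist): population P4 (B = 7.20).

population P4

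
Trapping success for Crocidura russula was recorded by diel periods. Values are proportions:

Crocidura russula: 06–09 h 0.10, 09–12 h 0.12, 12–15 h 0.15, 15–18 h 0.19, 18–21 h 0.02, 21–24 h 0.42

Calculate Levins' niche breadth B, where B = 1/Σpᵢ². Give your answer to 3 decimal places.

3.849

Σpᵢ² = 0.10² + 0.12² + 0.15² + 0.19² + 0.02² + 0.42² = 0.0100 + 0.0144 + 0.0225 + 0.0361 + 0.0004 + 0.1764 = 0.2598
B = 1 / 0.2598 = 3.84911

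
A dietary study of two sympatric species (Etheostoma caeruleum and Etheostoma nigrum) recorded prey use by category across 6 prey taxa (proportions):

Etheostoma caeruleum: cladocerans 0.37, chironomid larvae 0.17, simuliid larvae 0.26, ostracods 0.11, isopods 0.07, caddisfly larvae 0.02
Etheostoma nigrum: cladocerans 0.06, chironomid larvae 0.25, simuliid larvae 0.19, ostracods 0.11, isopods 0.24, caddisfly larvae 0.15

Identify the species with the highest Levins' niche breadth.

Etheostoma nigrum

Σp_caerᵢ² = 0.37² + 0.17² + 0.26² + 0.11² + 0.07² + 0.02² = 0.1369 + 0.0289 + 0.0676 + 0.0121 + 0.0049 + 0.0004 = 0.2508
B_caer = 1 / 0.2508 = 3.9872
Σp_nigrᵢ² = 0.06² + 0.25² + 0.19² + 0.11² + 0.24² + 0.15² = 0.0036 + 0.0625 + 0.0361 + 0.0121 + 0.0576 + 0.0225 = 0.1944
B_nigr = 1 / 0.1944 = 5.1440
Highest B → broadest niche (most generalist): Etheostoma nigrum (B = 5.14).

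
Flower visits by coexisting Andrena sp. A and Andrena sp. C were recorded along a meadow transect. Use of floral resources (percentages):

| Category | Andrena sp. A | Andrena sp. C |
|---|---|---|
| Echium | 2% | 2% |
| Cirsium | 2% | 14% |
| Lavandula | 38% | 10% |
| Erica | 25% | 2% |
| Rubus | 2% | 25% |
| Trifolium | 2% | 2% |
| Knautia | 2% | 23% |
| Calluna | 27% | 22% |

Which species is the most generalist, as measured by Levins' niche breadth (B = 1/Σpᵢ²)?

Andrena sp. C

Convert percentages to proportions (divide by 100).
Σp_Aᵢ² = 0.02² + 0.02² + 0.38² + 0.25² + 0.02² + 0.02² + 0.02² + 0.27² = 0.0004 + 0.0004 + 0.1444 + 0.0625 + 0.0004 + 0.0004 + 0.0004 + 0.0729 = 0.2818
B_A = 1 / 0.2818 = 3.5486
Σp_Cᵢ² = 0.02² + 0.14² + 0.10² + 0.02² + 0.25² + 0.02² + 0.23² + 0.22² = 0.0004 + 0.0196 + 0.0100 + 0.0004 + 0.0625 + 0.0004 + 0.0529 + 0.0484 = 0.1946
B_C = 1 / 0.1946 = 5.1387
Highest B → broadest niche (most generalist): Andrena sp. C (B = 5.14).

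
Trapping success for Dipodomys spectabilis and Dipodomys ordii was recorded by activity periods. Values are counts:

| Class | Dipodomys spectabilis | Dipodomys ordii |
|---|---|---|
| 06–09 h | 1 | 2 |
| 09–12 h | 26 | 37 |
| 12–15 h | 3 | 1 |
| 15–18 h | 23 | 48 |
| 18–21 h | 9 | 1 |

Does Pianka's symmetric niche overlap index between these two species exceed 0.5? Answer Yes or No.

Yes

Proportions for Dipodomys spectabilis (n=62): 1/62=0.0161, 26/62=0.4194, 3/62=0.0484, 23/62=0.3710, 9/62=0.1452
Proportions for Dipodomys ordii (n=89): 2/89=0.0225, 37/89=0.4157, 1/89=0.0112, 48/89=0.5393, 1/89=0.0112
Σ p₁ᵢp₂ᵢ = 0.000362 + 0.174345 + 0.000542 + 0.200080 + 0.001626 = 0.376955
Σp_1ᵢ² = 0.0161² + 0.4194² + 0.0484² + 0.3710² + 0.1452² = 0.000259 + 0.175896 + 0.002343 + 0.137641 + 0.021083 = 0.337222
Σp_2ᵢ² = 0.0225² + 0.4157² + 0.0112² + 0.5393² + 0.0112² = 0.000506 + 0.172806 + 0.000125 + 0.290844 + 0.000125 = 0.464406
O = 0.376955 / √(0.337222 × 0.464406) = 0.376955 / 0.3957372 = 0.9525
O = 0.9525 > 0.5 → Yes.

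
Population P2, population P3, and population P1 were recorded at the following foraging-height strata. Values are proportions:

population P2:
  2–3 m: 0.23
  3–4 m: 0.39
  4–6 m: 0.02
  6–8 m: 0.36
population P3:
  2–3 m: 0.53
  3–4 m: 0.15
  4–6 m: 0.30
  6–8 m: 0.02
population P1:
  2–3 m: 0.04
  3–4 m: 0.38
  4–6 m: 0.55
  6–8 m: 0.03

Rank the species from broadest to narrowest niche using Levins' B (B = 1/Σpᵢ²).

population P2 > population P3 > population P1

Σp_P2ᵢ² = 0.23² + 0.39² + 0.02² + 0.36² = 0.0529 + 0.1521 + 0.0004 + 0.1296 = 0.3350
B_P2 = 1 / 0.3350 = 2.9851
Σp_P3ᵢ² = 0.53² + 0.15² + 0.30² + 0.02² = 0.2809 + 0.0225 + 0.0900 + 0.0004 = 0.3938
B_P3 = 1 / 0.3938 = 2.5394
Σp_P1ᵢ² = 0.04² + 0.38² + 0.55² + 0.03² = 0.0016 + 0.1444 + 0.3025 + 0.0009 = 0.4494
B_P1 = 1 / 0.4494 = 2.2252
Ranking by B (broadest → narrowest): population P2 (2.99) > population P3 (2.54) > population P1 (2.23)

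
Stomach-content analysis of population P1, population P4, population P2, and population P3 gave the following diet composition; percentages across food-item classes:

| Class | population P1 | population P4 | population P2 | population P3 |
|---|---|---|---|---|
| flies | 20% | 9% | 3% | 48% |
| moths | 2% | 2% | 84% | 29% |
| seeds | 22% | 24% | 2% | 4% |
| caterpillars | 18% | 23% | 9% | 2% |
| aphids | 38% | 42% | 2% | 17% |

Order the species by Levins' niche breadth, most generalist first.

population P1 > population P4 > population P3 > population P2

Convert percentages to proportions (divide by 100).
Σp_P1ᵢ² = 0.20² + 0.02² + 0.22² + 0.18² + 0.38² = 0.0400 + 0.0004 + 0.0484 + 0.0324 + 0.1444 = 0.2656
B_P1 = 1 / 0.2656 = 3.7651
Σp_P4ᵢ² = 0.09² + 0.02² + 0.24² + 0.23² + 0.42² = 0.0081 + 0.0004 + 0.0576 + 0.0529 + 0.1764 = 0.2954
B_P4 = 1 / 0.2954 = 3.3852
Σp_P2ᵢ² = 0.03² + 0.84² + 0.02² + 0.09² + 0.02² = 0.0009 + 0.7056 + 0.0004 + 0.0081 + 0.0004 = 0.7154
B_P2 = 1 / 0.7154 = 1.3978
Σp_P3ᵢ² = 0.48² + 0.29² + 0.04² + 0.02² + 0.17² = 0.2304 + 0.0841 + 0.0016 + 0.0004 + 0.0289 = 0.3454
B_P3 = 1 / 0.3454 = 2.8952
Ranking by B (broadest → narrowest): population P1 (3.77) > population P4 (3.39) > population P3 (2.90) > population P2 (1.40)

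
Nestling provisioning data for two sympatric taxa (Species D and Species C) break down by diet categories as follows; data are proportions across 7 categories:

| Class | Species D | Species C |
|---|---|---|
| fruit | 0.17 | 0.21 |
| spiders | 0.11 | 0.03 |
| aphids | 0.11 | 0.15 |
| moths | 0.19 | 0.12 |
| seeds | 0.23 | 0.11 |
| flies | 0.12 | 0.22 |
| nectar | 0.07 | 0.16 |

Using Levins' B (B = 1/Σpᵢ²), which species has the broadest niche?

Species D

Σp_Dᵢ² = 0.17² + 0.11² + 0.11² + 0.19² + 0.23² + 0.12² + 0.07² = 0.0289 + 0.0121 + 0.0121 + 0.0361 + 0.0529 + 0.0144 + 0.0049 = 0.1614
B_D = 1 / 0.1614 = 6.1958
Σp_Cᵢ² = 0.21² + 0.03² + 0.15² + 0.12² + 0.11² + 0.22² + 0.16² = 0.0441 + 0.0009 + 0.0225 + 0.0144 + 0.0121 + 0.0484 + 0.0256 = 0.1680
B_C = 1 / 0.1680 = 5.9524
Highest B → broadest niche (most generalist): Species D (B = 6.20).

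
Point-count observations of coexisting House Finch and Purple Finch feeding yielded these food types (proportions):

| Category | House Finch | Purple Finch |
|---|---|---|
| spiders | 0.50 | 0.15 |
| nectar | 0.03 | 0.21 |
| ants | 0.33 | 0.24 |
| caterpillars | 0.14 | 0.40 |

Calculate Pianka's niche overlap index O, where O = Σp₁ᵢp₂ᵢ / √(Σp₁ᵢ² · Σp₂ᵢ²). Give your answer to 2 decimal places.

0.66

Σ p₁ᵢp₂ᵢ = 0.0750 + 0.0063 + 0.0792 + 0.0560 = 0.2165
Σp_1ᵢ² = 0.50² + 0.03² + 0.33² + 0.14² = 0.2500 + 0.0009 + 0.1089 + 0.0196 = 0.3794
Σp_2ᵢ² = 0.15² + 0.21² + 0.24² + 0.40² = 0.0225 + 0.0441 + 0.0576 + 0.1600 = 0.2842
O = 0.2165 / √(0.3794 × 0.2842) = 0.2165 / 0.32837 = 0.6593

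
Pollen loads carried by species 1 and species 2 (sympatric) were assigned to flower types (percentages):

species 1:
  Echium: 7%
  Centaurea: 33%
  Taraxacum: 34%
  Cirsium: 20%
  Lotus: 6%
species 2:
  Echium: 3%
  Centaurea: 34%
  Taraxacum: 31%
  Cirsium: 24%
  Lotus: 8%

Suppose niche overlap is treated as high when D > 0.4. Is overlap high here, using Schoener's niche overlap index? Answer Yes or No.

Convert percentages to proportions (divide by 100).
Σ|p₁ᵢ − p₂ᵢ| = 0.04 + 0.01 + 0.03 + 0.04 + 0.02 = 0.14
D = 1 − ½ × 0.14 = 1 − 0.070 = 0.9300
D = 0.9300 > 0.4 → Yes.

Yes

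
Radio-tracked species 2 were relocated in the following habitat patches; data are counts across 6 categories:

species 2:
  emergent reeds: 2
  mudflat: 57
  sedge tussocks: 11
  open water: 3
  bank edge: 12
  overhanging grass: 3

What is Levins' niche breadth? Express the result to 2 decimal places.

Proportions for species 2 (n=88): 2/88=0.0227, 57/88=0.6477, 11/88=0.1250, 3/88=0.0341, 12/88=0.1364, 3/88=0.0341
Σpᵢ² = 0.0227² + 0.6477² + 0.1250² + 0.0341² + 0.1364² + 0.0341² = 0.000515 + 0.419515 + 0.015625 + 0.001163 + 0.018605 + 0.001163 = 0.456586
B = 1 / 0.456586 = 2.1902

2.19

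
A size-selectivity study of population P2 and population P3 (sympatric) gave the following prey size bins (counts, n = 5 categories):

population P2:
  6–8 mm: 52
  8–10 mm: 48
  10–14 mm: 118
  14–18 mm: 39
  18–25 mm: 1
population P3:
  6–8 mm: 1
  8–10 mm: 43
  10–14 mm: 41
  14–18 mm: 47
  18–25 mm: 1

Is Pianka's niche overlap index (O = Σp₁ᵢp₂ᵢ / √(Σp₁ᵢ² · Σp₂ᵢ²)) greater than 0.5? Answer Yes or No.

Proportions for population P2 (n=258): 52/258=0.2016, 48/258=0.1860, 118/258=0.4574, 39/258=0.1512, 1/258=0.0039
Proportions for population P3 (n=133): 1/133=0.0075, 43/133=0.3233, 41/133=0.3083, 47/133=0.3534, 1/133=0.0075
Σ p₁ᵢp₂ᵢ = 0.001512 + 0.060134 + 0.141016 + 0.053434 + 0.000029 = 0.256125
Σp_1ᵢ² = 0.2016² + 0.1860² + 0.4574² + 0.1512² + 0.0039² = 0.040643 + 0.034596 + 0.209215 + 0.022861 + 0.000015 = 0.307330
Σp_2ᵢ² = 0.0075² + 0.3233² + 0.3083² + 0.3534² + 0.0075² = 0.000056 + 0.104523 + 0.095049 + 0.124892 + 0.000056 = 0.324576
O = 0.256125 / √(0.307330 × 0.324576) = 0.256125 / 0.3158353 = 0.8109
O = 0.8109 > 0.5 → Yes.

Yes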